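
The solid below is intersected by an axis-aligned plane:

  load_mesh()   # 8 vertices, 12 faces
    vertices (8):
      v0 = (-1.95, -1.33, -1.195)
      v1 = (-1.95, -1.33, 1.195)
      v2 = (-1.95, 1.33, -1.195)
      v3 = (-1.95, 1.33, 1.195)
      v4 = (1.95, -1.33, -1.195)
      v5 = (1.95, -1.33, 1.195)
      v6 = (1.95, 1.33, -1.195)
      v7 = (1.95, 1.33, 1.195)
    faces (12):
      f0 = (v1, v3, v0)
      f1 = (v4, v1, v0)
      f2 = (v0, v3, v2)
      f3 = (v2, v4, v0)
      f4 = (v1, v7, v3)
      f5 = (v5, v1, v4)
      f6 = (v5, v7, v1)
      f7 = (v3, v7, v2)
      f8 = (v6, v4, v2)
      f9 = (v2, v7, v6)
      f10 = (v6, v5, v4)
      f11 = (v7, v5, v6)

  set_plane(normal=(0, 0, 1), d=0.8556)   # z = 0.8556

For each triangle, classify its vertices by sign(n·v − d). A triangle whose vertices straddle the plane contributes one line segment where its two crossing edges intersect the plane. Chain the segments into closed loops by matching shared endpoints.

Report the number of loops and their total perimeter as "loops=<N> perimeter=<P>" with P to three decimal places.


loops=1 perimeter=13.120

Straddling triangles (8 of 12):
  (v1,v3,v0) [++-] → (-1.95, 0.952258, 0.8556)–(-1.95, -1.33, 0.8556)  len=2.2823
  (v4,v1,v0) [-+-] → (-1.39617, -1.33, 0.8556)–(-1.95, -1.33, 0.8556)  len=0.5538
  (v0,v3,v2) [-+-] → (-1.95, 0.952258, 0.8556)–(-1.95, 1.33, 0.8556)  len=0.3777
  (v5,v1,v4) [++-] → (-1.39617, -1.33, 0.8556)–(1.95, -1.33, 0.8556)  len=3.3462
  (v3,v7,v2) [++-] → (1.39617, 1.33, 0.8556)–(-1.95, 1.33, 0.8556)  len=3.3462
  (v2,v7,v6) [-+-] → (1.39617, 1.33, 0.8556)–(1.95, 1.33, 0.8556)  len=0.5538
  (v6,v5,v4) [-+-] → (1.95, -0.952258, 0.8556)–(1.95, -1.33, 0.8556)  len=0.3777
  (v7,v5,v6) [++-] → (1.95, -0.952258, 0.8556)–(1.95, 1.33, 0.8556)  len=2.2823

Chained into 1 loop(s):
  loop 1: 8 segments, perimeter = 13.1200
Total perimeter = 13.120


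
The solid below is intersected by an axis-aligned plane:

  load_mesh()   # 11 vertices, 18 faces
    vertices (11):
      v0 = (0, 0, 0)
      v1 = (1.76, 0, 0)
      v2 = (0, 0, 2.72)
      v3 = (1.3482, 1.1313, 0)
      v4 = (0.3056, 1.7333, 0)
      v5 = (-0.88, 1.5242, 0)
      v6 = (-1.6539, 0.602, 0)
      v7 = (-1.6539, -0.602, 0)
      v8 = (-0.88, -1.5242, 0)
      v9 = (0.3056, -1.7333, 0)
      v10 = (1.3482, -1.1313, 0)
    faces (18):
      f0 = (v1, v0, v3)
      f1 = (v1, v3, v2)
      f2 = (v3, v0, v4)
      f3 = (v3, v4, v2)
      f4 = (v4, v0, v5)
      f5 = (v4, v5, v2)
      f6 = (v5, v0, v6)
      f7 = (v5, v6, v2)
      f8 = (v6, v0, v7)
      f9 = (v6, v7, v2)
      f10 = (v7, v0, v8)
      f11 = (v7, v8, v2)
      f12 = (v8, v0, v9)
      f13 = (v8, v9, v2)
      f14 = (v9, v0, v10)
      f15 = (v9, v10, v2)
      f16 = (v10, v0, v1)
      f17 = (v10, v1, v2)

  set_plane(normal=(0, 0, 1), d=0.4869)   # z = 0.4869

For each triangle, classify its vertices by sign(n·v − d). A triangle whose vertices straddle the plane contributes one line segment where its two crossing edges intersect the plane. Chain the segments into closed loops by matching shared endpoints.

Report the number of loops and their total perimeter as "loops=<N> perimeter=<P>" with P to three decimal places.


Straddling triangles (9 of 18):
  (v1,v3,v2) [--+] → (1.10686, 0.928789, 0.4869)–(1.44495, 0, 0.4869)  len=0.9884
  (v3,v4,v2) [--+] → (0.250895, 1.42303, 0.4869)–(1.10686, 0.928789, 0.4869)  len=0.9884
  (v4,v5,v2) [--+] → (-0.722474, 1.25136, 0.4869)–(0.250895, 1.42303, 0.4869)  len=0.9884
  (v5,v6,v2) [--+] → (-1.35784, 0.494238, 0.4869)–(-0.722474, 1.25136, 0.4869)  len=0.9884
  (v6,v7,v2) [--+] → (-1.35784, -0.494238, 0.4869)–(-1.35784, 0.494238, 0.4869)  len=0.9885
  (v7,v8,v2) [--+] → (-0.722474, -1.25136, 0.4869)–(-1.35784, -0.494238, 0.4869)  len=0.9884
  (v8,v9,v2) [--+] → (0.250895, -1.42303, 0.4869)–(-0.722474, -1.25136, 0.4869)  len=0.9884
  (v9,v10,v2) [--+] → (1.10686, -0.928789, 0.4869)–(0.250895, -1.42303, 0.4869)  len=0.9884
  (v10,v1,v2) [--+] → (1.44495, 0, 0.4869)–(1.10686, -0.928789, 0.4869)  len=0.9884

Chained into 1 loop(s):
  loop 1: 9 segments, perimeter = 8.8957
Total perimeter = 8.896

loops=1 perimeter=8.896


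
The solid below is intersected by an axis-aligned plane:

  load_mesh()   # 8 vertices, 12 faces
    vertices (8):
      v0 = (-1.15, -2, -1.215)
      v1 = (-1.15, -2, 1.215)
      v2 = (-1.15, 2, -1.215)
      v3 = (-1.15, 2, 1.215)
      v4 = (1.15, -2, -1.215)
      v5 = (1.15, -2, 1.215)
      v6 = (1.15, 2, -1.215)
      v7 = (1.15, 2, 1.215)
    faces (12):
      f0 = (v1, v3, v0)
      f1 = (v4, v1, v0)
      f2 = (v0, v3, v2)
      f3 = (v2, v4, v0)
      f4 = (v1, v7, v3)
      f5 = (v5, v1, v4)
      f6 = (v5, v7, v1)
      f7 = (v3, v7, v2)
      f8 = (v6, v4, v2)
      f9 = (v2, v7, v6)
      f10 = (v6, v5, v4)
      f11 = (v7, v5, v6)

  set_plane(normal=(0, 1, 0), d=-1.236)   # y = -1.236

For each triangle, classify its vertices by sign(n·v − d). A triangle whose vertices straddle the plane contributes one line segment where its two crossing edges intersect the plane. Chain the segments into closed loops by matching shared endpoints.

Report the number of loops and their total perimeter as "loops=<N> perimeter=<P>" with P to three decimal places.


loops=1 perimeter=9.460

Straddling triangles (8 of 12):
  (v1,v3,v0) [-+-] → (-1.15, -1.236, 1.215)–(-1.15, -1.236, -0.75087)  len=1.9659
  (v0,v3,v2) [-++] → (-1.15, -1.236, -0.75087)–(-1.15, -1.236, -1.215)  len=0.4641
  (v2,v4,v0) [+--] → (0.7107, -1.236, -1.215)–(-1.15, -1.236, -1.215)  len=1.8607
  (v1,v7,v3) [-++] → (-0.7107, -1.236, 1.215)–(-1.15, -1.236, 1.215)  len=0.4393
  (v5,v7,v1) [-+-] → (1.15, -1.236, 1.215)–(-0.7107, -1.236, 1.215)  len=1.8607
  (v6,v4,v2) [+-+] → (1.15, -1.236, -1.215)–(0.7107, -1.236, -1.215)  len=0.4393
  (v6,v5,v4) [+--] → (1.15, -1.236, 0.75087)–(1.15, -1.236, -1.215)  len=1.9659
  (v7,v5,v6) [+-+] → (1.15, -1.236, 1.215)–(1.15, -1.236, 0.75087)  len=0.4641

Chained into 1 loop(s):
  loop 1: 8 segments, perimeter = 9.4600
Total perimeter = 9.460


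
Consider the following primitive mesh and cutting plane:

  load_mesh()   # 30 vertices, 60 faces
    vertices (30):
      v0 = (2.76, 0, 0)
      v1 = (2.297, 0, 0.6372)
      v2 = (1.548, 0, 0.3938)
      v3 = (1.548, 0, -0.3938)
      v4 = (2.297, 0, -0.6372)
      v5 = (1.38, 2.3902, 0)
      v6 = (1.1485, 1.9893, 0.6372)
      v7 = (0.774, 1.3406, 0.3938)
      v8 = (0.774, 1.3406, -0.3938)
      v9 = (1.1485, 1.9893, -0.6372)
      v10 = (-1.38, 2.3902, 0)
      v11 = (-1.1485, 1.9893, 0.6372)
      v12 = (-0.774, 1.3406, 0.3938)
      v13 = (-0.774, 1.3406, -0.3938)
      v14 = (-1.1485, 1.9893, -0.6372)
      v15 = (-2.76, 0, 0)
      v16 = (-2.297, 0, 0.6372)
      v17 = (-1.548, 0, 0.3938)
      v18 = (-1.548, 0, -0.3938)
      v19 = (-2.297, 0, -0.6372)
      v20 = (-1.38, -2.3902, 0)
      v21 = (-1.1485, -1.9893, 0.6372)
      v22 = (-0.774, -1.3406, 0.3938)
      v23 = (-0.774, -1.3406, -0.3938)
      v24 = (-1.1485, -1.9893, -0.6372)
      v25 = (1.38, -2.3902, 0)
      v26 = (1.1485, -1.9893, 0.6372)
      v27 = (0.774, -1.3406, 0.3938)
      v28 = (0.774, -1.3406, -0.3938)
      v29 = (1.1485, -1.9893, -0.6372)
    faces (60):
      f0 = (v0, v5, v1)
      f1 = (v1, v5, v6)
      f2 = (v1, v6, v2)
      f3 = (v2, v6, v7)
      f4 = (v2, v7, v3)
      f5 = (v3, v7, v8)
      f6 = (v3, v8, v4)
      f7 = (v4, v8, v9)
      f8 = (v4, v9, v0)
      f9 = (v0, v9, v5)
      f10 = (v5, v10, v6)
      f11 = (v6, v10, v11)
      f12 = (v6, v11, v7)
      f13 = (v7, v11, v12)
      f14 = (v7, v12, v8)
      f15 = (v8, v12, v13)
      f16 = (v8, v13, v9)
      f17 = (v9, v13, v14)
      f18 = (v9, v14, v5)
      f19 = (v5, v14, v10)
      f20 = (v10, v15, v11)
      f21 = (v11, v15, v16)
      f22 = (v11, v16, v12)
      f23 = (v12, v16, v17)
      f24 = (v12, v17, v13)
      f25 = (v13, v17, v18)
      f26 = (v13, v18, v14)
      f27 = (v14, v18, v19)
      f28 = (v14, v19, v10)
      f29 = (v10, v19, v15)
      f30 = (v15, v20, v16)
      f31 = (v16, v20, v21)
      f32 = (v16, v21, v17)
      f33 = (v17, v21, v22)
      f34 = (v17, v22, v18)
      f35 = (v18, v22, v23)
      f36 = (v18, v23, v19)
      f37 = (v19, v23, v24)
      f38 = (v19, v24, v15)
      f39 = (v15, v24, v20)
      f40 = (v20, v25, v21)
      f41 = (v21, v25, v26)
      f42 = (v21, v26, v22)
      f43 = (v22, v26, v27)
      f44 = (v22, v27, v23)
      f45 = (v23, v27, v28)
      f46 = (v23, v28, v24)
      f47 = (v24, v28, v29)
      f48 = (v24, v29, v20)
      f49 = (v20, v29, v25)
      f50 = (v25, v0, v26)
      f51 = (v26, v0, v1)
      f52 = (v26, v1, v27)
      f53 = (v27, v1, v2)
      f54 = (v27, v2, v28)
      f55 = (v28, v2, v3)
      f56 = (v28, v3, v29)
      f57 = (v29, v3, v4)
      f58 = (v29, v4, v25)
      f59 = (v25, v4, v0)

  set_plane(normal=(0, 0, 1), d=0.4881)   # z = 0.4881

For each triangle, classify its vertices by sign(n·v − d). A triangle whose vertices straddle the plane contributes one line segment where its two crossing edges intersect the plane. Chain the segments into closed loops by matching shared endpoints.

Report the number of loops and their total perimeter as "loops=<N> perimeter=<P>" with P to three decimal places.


loops=2 perimeter=25.461

Straddling triangles (24 of 60):
  (v0,v5,v1) [--+] → (2.08243, 0.559289, 0.4881)–(2.40534, 0, 0.4881)  len=0.6458
  (v1,v5,v6) [+-+] → (2.08243, 0.559289, 0.4881)–(1.20267, 2.08311, 0.4881)  len=1.7595
  (v1,v6,v2) [++-] → (1.39322, 0.770711, 0.4881)–(1.83818, 0, 0.4881)  len=0.8899
  (v2,v6,v7) [-+-] → (1.39322, 0.770711, 0.4881)–(0.919092, 1.59192, 0.4881)  len=0.9483
  (v5,v10,v6) [--+] → (0.55685, 2.08311, 0.4881)–(1.20267, 2.08311, 0.4881)  len=0.6458
  (v6,v10,v11) [+-+] → (0.55685, 2.08311, 0.4881)–(-1.20267, 2.08311, 0.4881)  len=1.7595
  (v6,v11,v7) [++-] → (0.0291695, 1.59192, 0.4881)–(0.919092, 1.59192, 0.4881)  len=0.8899
  (v7,v11,v12) [-+-] → (0.0291695, 1.59192, 0.4881)–(-0.919092, 1.59192, 0.4881)  len=0.9483
  (v10,v15,v11) [--+] → (-1.52558, 1.52382, 0.4881)–(-1.20267, 2.08311, 0.4881)  len=0.6458
  (v11,v15,v16) [+-+] → (-1.52558, 1.52382, 0.4881)–(-2.40534, 0, 0.4881)  len=1.7595
  (v11,v16,v12) [++-] → (-1.36405, 0.821214, 0.4881)–(-0.919092, 1.59192, 0.4881)  len=0.8899
  (v12,v16,v17) [-+-] → (-1.36405, 0.821214, 0.4881)–(-1.83818, 0, 0.4881)  len=0.9483
  (v15,v20,v16) [--+] → (-2.08243, -0.559289, 0.4881)–(-2.40534, 0, 0.4881)  len=0.6458
  (v16,v20,v21) [+-+] → (-2.08243, -0.559289, 0.4881)–(-1.20267, -2.08311, 0.4881)  len=1.7595
  (v16,v21,v17) [++-] → (-1.39322, -0.770711, 0.4881)–(-1.83818, 0, 0.4881)  len=0.8899
  (v17,v21,v22) [-+-] → (-1.39322, -0.770711, 0.4881)–(-0.919092, -1.59192, 0.4881)  len=0.9483
  (v20,v25,v21) [--+] → (-0.55685, -2.08311, 0.4881)–(-1.20267, -2.08311, 0.4881)  len=0.6458
  (v21,v25,v26) [+-+] → (-0.55685, -2.08311, 0.4881)–(1.20267, -2.08311, 0.4881)  len=1.7595
  (v21,v26,v22) [++-] → (-0.0291695, -1.59192, 0.4881)–(-0.919092, -1.59192, 0.4881)  len=0.8899
  (v22,v26,v27) [-+-] → (-0.0291695, -1.59192, 0.4881)–(0.919092, -1.59192, 0.4881)  len=0.9483
  (v25,v0,v26) [--+] → (1.52558, -1.52382, 0.4881)–(1.20267, -2.08311, 0.4881)  len=0.6458
  (v26,v0,v1) [+-+] → (1.52558, -1.52382, 0.4881)–(2.40534, 0, 0.4881)  len=1.7595
  (v26,v1,v27) [++-] → (1.36405, -0.821214, 0.4881)–(0.919092, -1.59192, 0.4881)  len=0.8899
  (v27,v1,v2) [-+-] → (1.36405, -0.821214, 0.4881)–(1.83818, 0, 0.4881)  len=0.9483

Chained into 2 loop(s):
  loop 1: 12 segments, perimeter = 14.4321
  loop 2: 12 segments, perimeter = 11.0291
Total perimeter = 25.461


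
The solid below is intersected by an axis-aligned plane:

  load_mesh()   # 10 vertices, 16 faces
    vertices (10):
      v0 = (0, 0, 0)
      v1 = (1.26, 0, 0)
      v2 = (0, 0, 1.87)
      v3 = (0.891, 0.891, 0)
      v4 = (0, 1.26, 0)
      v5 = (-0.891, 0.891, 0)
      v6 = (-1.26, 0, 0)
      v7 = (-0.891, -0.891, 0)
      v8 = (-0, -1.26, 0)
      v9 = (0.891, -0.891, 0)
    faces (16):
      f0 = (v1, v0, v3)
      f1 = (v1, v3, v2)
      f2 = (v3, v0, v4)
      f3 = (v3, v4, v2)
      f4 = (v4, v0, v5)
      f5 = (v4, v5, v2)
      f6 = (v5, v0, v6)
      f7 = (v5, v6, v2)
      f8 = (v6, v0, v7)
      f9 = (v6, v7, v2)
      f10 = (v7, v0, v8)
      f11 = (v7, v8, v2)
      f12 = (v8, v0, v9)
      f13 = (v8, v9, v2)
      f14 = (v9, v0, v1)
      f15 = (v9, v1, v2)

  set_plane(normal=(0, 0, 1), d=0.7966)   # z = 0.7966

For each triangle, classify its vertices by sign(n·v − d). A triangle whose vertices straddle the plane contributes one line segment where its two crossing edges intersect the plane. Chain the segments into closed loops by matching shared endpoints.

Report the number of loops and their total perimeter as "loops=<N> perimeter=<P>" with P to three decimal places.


loops=1 perimeter=4.429

Straddling triangles (8 of 16):
  (v1,v3,v2) [--+] → (0.511444, 0.511444, 0.7966)–(0.723253, 0, 0.7966)  len=0.5536
  (v3,v4,v2) [--+] → (0, 0.723253, 0.7966)–(0.511444, 0.511444, 0.7966)  len=0.5536
  (v4,v5,v2) [--+] → (-0.511444, 0.511444, 0.7966)–(0, 0.723253, 0.7966)  len=0.5536
  (v5,v6,v2) [--+] → (-0.723253, 0, 0.7966)–(-0.511444, 0.511444, 0.7966)  len=0.5536
  (v6,v7,v2) [--+] → (-0.511444, -0.511444, 0.7966)–(-0.723253, 0, 0.7966)  len=0.5536
  (v7,v8,v2) [--+] → (0, -0.723253, 0.7966)–(-0.511444, -0.511444, 0.7966)  len=0.5536
  (v8,v9,v2) [--+] → (0.511444, -0.511444, 0.7966)–(0, -0.723253, 0.7966)  len=0.5536
  (v9,v1,v2) [--+] → (0.723253, 0, 0.7966)–(0.511444, -0.511444, 0.7966)  len=0.5536

Chained into 1 loop(s):
  loop 1: 8 segments, perimeter = 4.4285
Total perimeter = 4.429


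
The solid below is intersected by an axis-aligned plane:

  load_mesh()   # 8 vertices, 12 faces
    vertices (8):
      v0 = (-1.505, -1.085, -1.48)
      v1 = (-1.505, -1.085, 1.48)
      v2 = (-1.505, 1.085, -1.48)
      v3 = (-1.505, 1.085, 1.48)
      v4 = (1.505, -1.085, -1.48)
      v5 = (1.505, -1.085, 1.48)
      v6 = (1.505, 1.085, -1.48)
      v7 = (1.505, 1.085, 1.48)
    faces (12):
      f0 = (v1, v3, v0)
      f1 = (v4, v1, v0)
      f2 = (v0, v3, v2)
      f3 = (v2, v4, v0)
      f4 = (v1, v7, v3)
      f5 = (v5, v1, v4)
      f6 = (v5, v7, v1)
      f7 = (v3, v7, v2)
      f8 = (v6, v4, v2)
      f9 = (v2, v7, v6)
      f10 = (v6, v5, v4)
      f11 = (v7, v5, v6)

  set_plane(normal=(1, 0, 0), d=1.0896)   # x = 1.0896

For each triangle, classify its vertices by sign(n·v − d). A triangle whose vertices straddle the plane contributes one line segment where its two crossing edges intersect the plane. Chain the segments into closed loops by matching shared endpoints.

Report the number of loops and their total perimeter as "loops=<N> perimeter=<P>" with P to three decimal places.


Straddling triangles (8 of 12):
  (v4,v1,v0) [+--] → (1.0896, -1.085, -1.0715)–(1.0896, -1.085, -1.48)  len=0.4085
  (v2,v4,v0) [-+-] → (1.0896, -0.785526, -1.48)–(1.0896, -1.085, -1.48)  len=0.2995
  (v1,v7,v3) [-+-] → (1.0896, 0.785526, 1.48)–(1.0896, 1.085, 1.48)  len=0.2995
  (v5,v1,v4) [+-+] → (1.0896, -1.085, 1.48)–(1.0896, -1.085, -1.0715)  len=2.5515
  (v5,v7,v1) [++-] → (1.0896, 0.785526, 1.48)–(1.0896, -1.085, 1.48)  len=1.8705
  (v3,v7,v2) [-+-] → (1.0896, 1.085, 1.48)–(1.0896, 1.085, 1.0715)  len=0.4085
  (v6,v4,v2) [++-] → (1.0896, -0.785526, -1.48)–(1.0896, 1.085, -1.48)  len=1.8705
  (v2,v7,v6) [-++] → (1.0896, 1.085, 1.0715)–(1.0896, 1.085, -1.48)  len=2.5515

Chained into 1 loop(s):
  loop 1: 8 segments, perimeter = 10.2600
Total perimeter = 10.260

loops=1 perimeter=10.260


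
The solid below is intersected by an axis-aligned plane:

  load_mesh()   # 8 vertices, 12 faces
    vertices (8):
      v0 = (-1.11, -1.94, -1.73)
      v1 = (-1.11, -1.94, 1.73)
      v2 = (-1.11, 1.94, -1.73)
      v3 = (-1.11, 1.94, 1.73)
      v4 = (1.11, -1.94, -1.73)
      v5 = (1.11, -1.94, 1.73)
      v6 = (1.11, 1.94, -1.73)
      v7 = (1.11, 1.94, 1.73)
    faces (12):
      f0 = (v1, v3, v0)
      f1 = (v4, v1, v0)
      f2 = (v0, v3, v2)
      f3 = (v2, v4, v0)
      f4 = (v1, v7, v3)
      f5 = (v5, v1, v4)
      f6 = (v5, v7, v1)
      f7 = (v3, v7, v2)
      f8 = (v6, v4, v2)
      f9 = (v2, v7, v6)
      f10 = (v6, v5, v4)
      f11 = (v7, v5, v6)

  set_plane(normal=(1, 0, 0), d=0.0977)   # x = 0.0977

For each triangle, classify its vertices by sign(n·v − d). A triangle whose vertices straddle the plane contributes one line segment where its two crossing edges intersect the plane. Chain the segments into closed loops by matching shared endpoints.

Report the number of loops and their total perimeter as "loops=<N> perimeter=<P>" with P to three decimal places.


loops=1 perimeter=14.680

Straddling triangles (8 of 12):
  (v4,v1,v0) [+--] → (0.0977, -1.94, -0.152271)–(0.0977, -1.94, -1.73)  len=1.5777
  (v2,v4,v0) [-+-] → (0.0977, -0.170755, -1.73)–(0.0977, -1.94, -1.73)  len=1.7692
  (v1,v7,v3) [-+-] → (0.0977, 0.170755, 1.73)–(0.0977, 1.94, 1.73)  len=1.7692
  (v5,v1,v4) [+-+] → (0.0977, -1.94, 1.73)–(0.0977, -1.94, -0.152271)  len=1.8823
  (v5,v7,v1) [++-] → (0.0977, 0.170755, 1.73)–(0.0977, -1.94, 1.73)  len=2.1108
  (v3,v7,v2) [-+-] → (0.0977, 1.94, 1.73)–(0.0977, 1.94, 0.152271)  len=1.5777
  (v6,v4,v2) [++-] → (0.0977, -0.170755, -1.73)–(0.0977, 1.94, -1.73)  len=2.1108
  (v2,v7,v6) [-++] → (0.0977, 1.94, 0.152271)–(0.0977, 1.94, -1.73)  len=1.8823

Chained into 1 loop(s):
  loop 1: 8 segments, perimeter = 14.6800
Total perimeter = 14.680


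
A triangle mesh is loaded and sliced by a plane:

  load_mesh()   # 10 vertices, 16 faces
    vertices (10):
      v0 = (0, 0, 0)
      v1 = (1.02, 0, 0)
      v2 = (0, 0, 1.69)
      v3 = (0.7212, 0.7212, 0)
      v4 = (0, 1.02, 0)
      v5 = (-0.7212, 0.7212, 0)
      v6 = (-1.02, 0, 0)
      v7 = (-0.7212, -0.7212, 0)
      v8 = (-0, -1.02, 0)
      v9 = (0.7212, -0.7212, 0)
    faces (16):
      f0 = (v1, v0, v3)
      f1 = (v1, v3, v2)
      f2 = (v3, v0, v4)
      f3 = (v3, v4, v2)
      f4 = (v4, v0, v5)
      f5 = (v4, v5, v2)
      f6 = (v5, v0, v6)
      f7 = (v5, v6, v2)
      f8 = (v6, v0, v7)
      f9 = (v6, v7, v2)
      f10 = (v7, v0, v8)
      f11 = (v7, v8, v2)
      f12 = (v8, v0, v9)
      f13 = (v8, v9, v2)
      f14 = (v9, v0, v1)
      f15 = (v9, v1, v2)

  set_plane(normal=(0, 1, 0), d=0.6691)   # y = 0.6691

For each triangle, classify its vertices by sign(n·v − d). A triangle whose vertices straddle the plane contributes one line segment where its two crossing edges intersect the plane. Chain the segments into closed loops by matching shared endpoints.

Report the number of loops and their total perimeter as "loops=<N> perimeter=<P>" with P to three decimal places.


loops=1 perimeter=3.394

Straddling triangles (8 of 16):
  (v1,v0,v3) [--+] → (0.6691, 0.6691, 0)–(0.742786, 0.6691, 0)  len=0.0737
  (v1,v3,v2) [-+-] → (0.742786, 0.6691, 0)–(0.6691, 0.6691, 0.122087)  len=0.1426
  (v3,v0,v4) [+-+] → (0.6691, 0.6691, 0)–(0, 0.6691, 0)  len=0.6691
  (v3,v4,v2) [++-] → (0, 0.6691, 0.581393)–(0.6691, 0.6691, 0.122087)  len=0.8116
  (v4,v0,v5) [+-+] → (0, 0.6691, 0)–(-0.6691, 0.6691, 0)  len=0.6691
  (v4,v5,v2) [++-] → (-0.6691, 0.6691, 0.122087)–(0, 0.6691, 0.581393)  len=0.8116
  (v5,v0,v6) [+--] → (-0.6691, 0.6691, 0)–(-0.742786, 0.6691, 0)  len=0.0737
  (v5,v6,v2) [+--] → (-0.742786, 0.6691, 0)–(-0.6691, 0.6691, 0.122087)  len=0.1426

Chained into 1 loop(s):
  loop 1: 8 segments, perimeter = 3.3939
Total perimeter = 3.394


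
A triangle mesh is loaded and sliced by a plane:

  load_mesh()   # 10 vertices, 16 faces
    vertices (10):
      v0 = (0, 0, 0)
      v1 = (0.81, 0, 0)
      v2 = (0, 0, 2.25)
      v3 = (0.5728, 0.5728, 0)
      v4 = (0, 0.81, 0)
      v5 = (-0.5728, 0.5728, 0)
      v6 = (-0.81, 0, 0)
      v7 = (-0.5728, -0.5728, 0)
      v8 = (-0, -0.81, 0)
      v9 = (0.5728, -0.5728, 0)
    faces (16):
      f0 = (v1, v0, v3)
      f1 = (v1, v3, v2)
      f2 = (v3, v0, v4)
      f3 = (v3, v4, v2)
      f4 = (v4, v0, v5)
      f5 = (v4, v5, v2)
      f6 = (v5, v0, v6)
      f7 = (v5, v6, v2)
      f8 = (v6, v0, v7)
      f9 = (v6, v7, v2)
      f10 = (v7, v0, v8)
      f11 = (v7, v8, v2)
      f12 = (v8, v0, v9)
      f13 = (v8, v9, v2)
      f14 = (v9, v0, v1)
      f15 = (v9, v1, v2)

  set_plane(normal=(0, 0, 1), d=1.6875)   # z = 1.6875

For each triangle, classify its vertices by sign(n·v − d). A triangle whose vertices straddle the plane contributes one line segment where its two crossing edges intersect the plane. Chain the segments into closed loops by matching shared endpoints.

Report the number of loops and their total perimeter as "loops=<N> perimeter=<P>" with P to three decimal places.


loops=1 perimeter=1.240

Straddling triangles (8 of 16):
  (v1,v3,v2) [--+] → (0.1432, 0.1432, 1.6875)–(0.2025, 0, 1.6875)  len=0.1550
  (v3,v4,v2) [--+] → (0, 0.2025, 1.6875)–(0.1432, 0.1432, 1.6875)  len=0.1550
  (v4,v5,v2) [--+] → (-0.1432, 0.1432, 1.6875)–(0, 0.2025, 1.6875)  len=0.1550
  (v5,v6,v2) [--+] → (-0.2025, 0, 1.6875)–(-0.1432, 0.1432, 1.6875)  len=0.1550
  (v6,v7,v2) [--+] → (-0.1432, -0.1432, 1.6875)–(-0.2025, 0, 1.6875)  len=0.1550
  (v7,v8,v2) [--+] → (0, -0.2025, 1.6875)–(-0.1432, -0.1432, 1.6875)  len=0.1550
  (v8,v9,v2) [--+] → (0.1432, -0.1432, 1.6875)–(0, -0.2025, 1.6875)  len=0.1550
  (v9,v1,v2) [--+] → (0.2025, 0, 1.6875)–(0.1432, -0.1432, 1.6875)  len=0.1550

Chained into 1 loop(s):
  loop 1: 8 segments, perimeter = 1.2399
Total perimeter = 1.240


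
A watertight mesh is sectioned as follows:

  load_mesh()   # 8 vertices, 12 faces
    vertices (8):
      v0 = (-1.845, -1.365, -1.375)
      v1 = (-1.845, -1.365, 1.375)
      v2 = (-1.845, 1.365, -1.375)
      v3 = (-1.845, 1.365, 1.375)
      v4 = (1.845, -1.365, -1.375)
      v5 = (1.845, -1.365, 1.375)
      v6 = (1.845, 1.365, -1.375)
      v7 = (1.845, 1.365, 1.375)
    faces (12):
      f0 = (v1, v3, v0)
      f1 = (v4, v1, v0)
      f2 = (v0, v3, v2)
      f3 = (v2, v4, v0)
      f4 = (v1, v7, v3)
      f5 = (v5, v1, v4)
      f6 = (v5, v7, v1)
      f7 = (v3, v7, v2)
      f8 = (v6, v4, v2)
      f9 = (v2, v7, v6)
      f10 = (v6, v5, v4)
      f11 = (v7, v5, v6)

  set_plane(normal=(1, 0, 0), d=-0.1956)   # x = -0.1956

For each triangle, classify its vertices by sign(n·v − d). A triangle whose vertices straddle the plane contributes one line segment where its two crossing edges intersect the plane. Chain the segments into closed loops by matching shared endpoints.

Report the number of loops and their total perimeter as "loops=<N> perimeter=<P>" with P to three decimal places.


loops=1 perimeter=10.960

Straddling triangles (8 of 12):
  (v4,v1,v0) [+--] → (-0.1956, -1.365, 0.145772)–(-0.1956, -1.365, -1.375)  len=1.5208
  (v2,v4,v0) [-+-] → (-0.1956, 0.144712, -1.375)–(-0.1956, -1.365, -1.375)  len=1.5097
  (v1,v7,v3) [-+-] → (-0.1956, -0.144712, 1.375)–(-0.1956, 1.365, 1.375)  len=1.5097
  (v5,v1,v4) [+-+] → (-0.1956, -1.365, 1.375)–(-0.1956, -1.365, 0.145772)  len=1.2292
  (v5,v7,v1) [++-] → (-0.1956, -0.144712, 1.375)–(-0.1956, -1.365, 1.375)  len=1.2203
  (v3,v7,v2) [-+-] → (-0.1956, 1.365, 1.375)–(-0.1956, 1.365, -0.145772)  len=1.5208
  (v6,v4,v2) [++-] → (-0.1956, 0.144712, -1.375)–(-0.1956, 1.365, -1.375)  len=1.2203
  (v2,v7,v6) [-++] → (-0.1956, 1.365, -0.145772)–(-0.1956, 1.365, -1.375)  len=1.2292

Chained into 1 loop(s):
  loop 1: 8 segments, perimeter = 10.9600
Total perimeter = 10.960


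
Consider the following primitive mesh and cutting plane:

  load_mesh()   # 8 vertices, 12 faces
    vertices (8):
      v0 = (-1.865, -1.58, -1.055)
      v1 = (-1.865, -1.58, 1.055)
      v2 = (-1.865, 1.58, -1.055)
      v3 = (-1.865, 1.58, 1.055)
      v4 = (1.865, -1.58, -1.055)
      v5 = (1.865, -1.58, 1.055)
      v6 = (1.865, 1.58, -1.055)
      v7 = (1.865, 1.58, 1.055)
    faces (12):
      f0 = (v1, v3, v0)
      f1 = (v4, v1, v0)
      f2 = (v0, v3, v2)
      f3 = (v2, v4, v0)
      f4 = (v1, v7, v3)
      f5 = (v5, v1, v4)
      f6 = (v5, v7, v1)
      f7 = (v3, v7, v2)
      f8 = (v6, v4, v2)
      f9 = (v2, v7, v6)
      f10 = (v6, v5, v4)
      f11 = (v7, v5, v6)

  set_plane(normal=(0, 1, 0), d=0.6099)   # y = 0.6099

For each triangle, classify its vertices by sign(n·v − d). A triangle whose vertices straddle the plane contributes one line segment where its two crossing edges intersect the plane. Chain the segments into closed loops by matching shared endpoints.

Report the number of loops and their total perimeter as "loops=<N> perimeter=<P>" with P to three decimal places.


loops=1 perimeter=11.680

Straddling triangles (8 of 12):
  (v1,v3,v0) [-+-] → (-1.865, 0.6099, 1.055)–(-1.865, 0.6099, 0.407243)  len=0.6478
  (v0,v3,v2) [-++] → (-1.865, 0.6099, 0.407243)–(-1.865, 0.6099, -1.055)  len=1.4622
  (v2,v4,v0) [+--] → (-0.719914, 0.6099, -1.055)–(-1.865, 0.6099, -1.055)  len=1.1451
  (v1,v7,v3) [-++] → (0.719914, 0.6099, 1.055)–(-1.865, 0.6099, 1.055)  len=2.5849
  (v5,v7,v1) [-+-] → (1.865, 0.6099, 1.055)–(0.719914, 0.6099, 1.055)  len=1.1451
  (v6,v4,v2) [+-+] → (1.865, 0.6099, -1.055)–(-0.719914, 0.6099, -1.055)  len=2.5849
  (v6,v5,v4) [+--] → (1.865, 0.6099, -0.407243)–(1.865, 0.6099, -1.055)  len=0.6478
  (v7,v5,v6) [+-+] → (1.865, 0.6099, 1.055)–(1.865, 0.6099, -0.407243)  len=1.4622

Chained into 1 loop(s):
  loop 1: 8 segments, perimeter = 11.6800
Total perimeter = 11.680


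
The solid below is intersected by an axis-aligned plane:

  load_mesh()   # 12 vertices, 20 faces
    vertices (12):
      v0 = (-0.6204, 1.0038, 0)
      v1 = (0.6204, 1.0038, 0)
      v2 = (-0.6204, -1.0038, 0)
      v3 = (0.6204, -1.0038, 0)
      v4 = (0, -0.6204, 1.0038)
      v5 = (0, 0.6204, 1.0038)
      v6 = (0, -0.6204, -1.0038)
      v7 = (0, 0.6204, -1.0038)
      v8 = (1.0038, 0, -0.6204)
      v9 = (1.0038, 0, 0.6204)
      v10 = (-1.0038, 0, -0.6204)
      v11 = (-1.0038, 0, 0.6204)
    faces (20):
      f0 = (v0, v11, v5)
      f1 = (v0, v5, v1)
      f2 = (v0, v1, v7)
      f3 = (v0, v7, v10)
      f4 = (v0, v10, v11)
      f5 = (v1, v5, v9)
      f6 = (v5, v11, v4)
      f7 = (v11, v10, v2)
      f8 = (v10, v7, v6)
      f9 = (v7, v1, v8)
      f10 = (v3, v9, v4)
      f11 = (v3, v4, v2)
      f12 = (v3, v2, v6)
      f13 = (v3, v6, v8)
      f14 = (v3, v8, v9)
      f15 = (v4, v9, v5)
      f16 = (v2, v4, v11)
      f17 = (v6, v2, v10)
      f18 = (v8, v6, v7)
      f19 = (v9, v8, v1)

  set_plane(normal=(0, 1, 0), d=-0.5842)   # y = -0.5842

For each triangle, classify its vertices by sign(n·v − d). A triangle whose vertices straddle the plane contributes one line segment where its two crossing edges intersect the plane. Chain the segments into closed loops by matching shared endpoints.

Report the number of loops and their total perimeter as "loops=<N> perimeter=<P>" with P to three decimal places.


Straddling triangles (10 of 20):
  (v5,v11,v4) [++-] → (-0.0585712, -0.5842, 0.981429)–(0, -0.5842, 1.0038)  len=0.0627
  (v11,v10,v2) [++-] → (-0.780666, -0.5842, -0.259334)–(-0.780666, -0.5842, 0.259334)  len=0.5187
  (v10,v7,v6) [++-] → (0, -0.5842, -1.0038)–(-0.0585712, -0.5842, -0.981429)  len=0.0627
  (v3,v9,v4) [-+-] → (0.780666, -0.5842, 0.259334)–(0.0585712, -0.5842, 0.981429)  len=1.0212
  (v3,v6,v8) [--+] → (0.0585712, -0.5842, -0.981429)–(0.780666, -0.5842, -0.259334)  len=1.0212
  (v3,v8,v9) [-++] → (0.780666, -0.5842, -0.259334)–(0.780666, -0.5842, 0.259334)  len=0.5187
  (v4,v9,v5) [-++] → (0.0585712, -0.5842, 0.981429)–(0, -0.5842, 1.0038)  len=0.0627
  (v2,v4,v11) [--+] → (-0.0585712, -0.5842, 0.981429)–(-0.780666, -0.5842, 0.259334)  len=1.0212
  (v6,v2,v10) [--+] → (-0.780666, -0.5842, -0.259334)–(-0.0585712, -0.5842, -0.981429)  len=1.0212
  (v8,v6,v7) [+-+] → (0.0585712, -0.5842, -0.981429)–(0, -0.5842, -1.0038)  len=0.0627

Chained into 1 loop(s):
  loop 1: 10 segments, perimeter = 5.3729
Total perimeter = 5.373

loops=1 perimeter=5.373


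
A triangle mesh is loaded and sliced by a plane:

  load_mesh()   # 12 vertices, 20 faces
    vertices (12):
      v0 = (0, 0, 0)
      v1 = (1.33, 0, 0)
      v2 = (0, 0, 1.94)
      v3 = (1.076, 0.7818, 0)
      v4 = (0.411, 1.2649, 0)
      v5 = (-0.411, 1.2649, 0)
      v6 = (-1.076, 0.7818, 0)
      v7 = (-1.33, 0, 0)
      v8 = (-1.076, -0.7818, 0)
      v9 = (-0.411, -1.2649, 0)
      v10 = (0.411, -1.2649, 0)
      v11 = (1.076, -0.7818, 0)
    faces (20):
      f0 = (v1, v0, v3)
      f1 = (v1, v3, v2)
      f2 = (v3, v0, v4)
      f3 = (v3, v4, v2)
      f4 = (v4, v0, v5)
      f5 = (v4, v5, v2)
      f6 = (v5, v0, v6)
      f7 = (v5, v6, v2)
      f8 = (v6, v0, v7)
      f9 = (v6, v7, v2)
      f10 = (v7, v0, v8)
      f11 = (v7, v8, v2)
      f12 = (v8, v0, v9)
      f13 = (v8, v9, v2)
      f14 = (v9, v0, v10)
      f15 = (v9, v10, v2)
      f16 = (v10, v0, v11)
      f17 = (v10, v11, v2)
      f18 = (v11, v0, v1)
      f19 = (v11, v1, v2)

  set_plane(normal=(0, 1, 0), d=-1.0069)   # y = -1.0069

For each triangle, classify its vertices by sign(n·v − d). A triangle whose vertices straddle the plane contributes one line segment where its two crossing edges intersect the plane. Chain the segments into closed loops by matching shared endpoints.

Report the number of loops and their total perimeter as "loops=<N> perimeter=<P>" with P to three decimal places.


Straddling triangles (6 of 20):
  (v8,v0,v9) [++-] → (-0.327169, -1.0069, 0)–(-0.766144, -1.0069, 0)  len=0.4390
  (v8,v9,v2) [+-+] → (-0.766144, -1.0069, 0)–(-0.327169, -1.0069, 0.395699)  len=0.5910
  (v9,v0,v10) [-+-] → (-0.327169, -1.0069, 0)–(0.327169, -1.0069, 0)  len=0.6543
  (v9,v10,v2) [--+] → (0.327169, -1.0069, 0.395699)–(-0.327169, -1.0069, 0.395699)  len=0.6543
  (v10,v0,v11) [-++] → (0.327169, -1.0069, 0)–(0.766144, -1.0069, 0)  len=0.4390
  (v10,v11,v2) [-++] → (0.766144, -1.0069, 0)–(0.327169, -1.0069, 0.395699)  len=0.5910

Chained into 1 loop(s):
  loop 1: 6 segments, perimeter = 3.3686
Total perimeter = 3.369

loops=1 perimeter=3.369


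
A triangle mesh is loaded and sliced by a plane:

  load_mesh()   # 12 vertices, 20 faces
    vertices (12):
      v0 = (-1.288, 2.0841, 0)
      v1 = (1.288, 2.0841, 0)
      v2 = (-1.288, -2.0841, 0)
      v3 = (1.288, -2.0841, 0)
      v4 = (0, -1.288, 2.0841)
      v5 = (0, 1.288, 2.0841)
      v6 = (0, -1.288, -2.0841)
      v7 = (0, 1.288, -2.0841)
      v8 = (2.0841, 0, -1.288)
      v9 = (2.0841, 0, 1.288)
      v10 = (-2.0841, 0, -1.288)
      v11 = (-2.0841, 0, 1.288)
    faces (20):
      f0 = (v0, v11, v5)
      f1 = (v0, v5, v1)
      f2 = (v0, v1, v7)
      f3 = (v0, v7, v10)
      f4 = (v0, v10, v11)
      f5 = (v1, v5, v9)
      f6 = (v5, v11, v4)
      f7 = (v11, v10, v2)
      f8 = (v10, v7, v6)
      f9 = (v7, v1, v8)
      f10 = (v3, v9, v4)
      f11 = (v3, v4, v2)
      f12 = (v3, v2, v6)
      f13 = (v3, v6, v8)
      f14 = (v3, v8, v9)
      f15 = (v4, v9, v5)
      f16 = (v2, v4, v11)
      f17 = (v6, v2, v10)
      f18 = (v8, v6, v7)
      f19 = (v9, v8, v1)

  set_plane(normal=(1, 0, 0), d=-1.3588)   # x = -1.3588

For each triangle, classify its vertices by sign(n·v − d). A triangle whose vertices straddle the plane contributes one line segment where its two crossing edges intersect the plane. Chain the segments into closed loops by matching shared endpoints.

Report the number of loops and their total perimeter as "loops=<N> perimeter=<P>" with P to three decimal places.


loops=1 perimeter=10.456

Straddling triangles (8 of 20):
  (v0,v11,v5) [+-+] → (-1.3588, 1.89875, 0.114546)–(-1.3588, 0.448245, 1.56506)  len=2.0513
  (v0,v7,v10) [++-] → (-1.3588, 0.448245, -1.56506)–(-1.3588, 1.89875, -0.114546)  len=2.0513
  (v0,v10,v11) [+--] → (-1.3588, 1.89875, -0.114546)–(-1.3588, 1.89875, 0.114546)  len=0.2291
  (v5,v11,v4) [+-+] → (-1.3588, 0.448245, 1.56506)–(-1.3588, -0.448245, 1.56506)  len=0.8965
  (v11,v10,v2) [--+] → (-1.3588, -1.89875, -0.114546)–(-1.3588, -1.89875, 0.114546)  len=0.2291
  (v10,v7,v6) [-++] → (-1.3588, 0.448245, -1.56506)–(-1.3588, -0.448245, -1.56506)  len=0.8965
  (v2,v4,v11) [++-] → (-1.3588, -0.448245, 1.56506)–(-1.3588, -1.89875, 0.114546)  len=2.0513
  (v6,v2,v10) [++-] → (-1.3588, -1.89875, -0.114546)–(-1.3588, -0.448245, -1.56506)  len=2.0513

Chained into 1 loop(s):
  loop 1: 8 segments, perimeter = 10.4565
Total perimeter = 10.456


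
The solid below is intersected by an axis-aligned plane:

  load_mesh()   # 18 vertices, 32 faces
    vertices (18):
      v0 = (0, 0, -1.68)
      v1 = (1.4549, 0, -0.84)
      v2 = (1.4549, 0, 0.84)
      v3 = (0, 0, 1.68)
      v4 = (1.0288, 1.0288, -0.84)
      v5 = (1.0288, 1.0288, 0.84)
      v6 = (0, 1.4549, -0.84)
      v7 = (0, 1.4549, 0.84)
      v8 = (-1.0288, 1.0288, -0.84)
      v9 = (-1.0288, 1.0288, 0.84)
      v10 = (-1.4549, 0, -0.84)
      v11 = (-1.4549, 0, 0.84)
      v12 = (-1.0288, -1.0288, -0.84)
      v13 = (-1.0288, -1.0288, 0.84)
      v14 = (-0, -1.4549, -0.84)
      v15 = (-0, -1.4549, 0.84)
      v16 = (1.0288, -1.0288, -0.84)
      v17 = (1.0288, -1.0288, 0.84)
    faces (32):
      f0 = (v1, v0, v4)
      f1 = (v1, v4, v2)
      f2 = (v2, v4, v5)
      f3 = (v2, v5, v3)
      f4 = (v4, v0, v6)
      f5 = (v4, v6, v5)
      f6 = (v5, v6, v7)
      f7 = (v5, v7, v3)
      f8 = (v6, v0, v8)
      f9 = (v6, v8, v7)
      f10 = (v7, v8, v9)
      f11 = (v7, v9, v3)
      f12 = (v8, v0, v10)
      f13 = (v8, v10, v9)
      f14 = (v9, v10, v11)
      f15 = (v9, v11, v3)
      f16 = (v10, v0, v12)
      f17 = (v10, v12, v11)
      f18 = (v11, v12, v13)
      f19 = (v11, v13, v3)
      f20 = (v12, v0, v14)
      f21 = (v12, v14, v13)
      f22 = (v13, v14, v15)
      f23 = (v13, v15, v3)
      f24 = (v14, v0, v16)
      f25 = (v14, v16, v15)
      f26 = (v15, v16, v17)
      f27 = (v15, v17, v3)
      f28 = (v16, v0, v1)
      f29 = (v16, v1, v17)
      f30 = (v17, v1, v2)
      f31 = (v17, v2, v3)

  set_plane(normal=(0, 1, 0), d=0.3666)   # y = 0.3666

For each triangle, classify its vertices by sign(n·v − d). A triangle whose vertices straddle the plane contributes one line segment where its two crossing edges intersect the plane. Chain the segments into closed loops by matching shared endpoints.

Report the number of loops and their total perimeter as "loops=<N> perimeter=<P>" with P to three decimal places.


Straddling triangles (12 of 32):
  (v1,v0,v4) [--+] → (0.3666, 0.3666, -1.38068)–(1.30306, 0.3666, -0.84)  len=1.0813
  (v1,v4,v2) [-+-] → (1.30306, 0.3666, -0.84)–(1.30306, 0.3666, 0.241353)  len=1.0814
  (v2,v4,v5) [-++] → (1.30306, 0.3666, 0.241353)–(1.30306, 0.3666, 0.84)  len=0.5986
  (v2,v5,v3) [-+-] → (1.30306, 0.3666, 0.84)–(0.3666, 0.3666, 1.38068)  len=1.0813
  (v4,v0,v6) [+-+] → (0.3666, 0.3666, -1.38068)–(0, 0.3666, -1.46834)  len=0.3769
  (v5,v7,v3) [++-] → (0, 0.3666, 1.46834)–(0.3666, 0.3666, 1.38068)  len=0.3769
  (v6,v0,v8) [+-+] → (0, 0.3666, -1.46834)–(-0.3666, 0.3666, -1.38068)  len=0.3769
  (v7,v9,v3) [++-] → (-0.3666, 0.3666, 1.38068)–(0, 0.3666, 1.46834)  len=0.3769
  (v8,v0,v10) [+--] → (-0.3666, 0.3666, -1.38068)–(-1.30306, 0.3666, -0.84)  len=1.0813
  (v8,v10,v9) [+-+] → (-1.30306, 0.3666, -0.84)–(-1.30306, 0.3666, -0.241353)  len=0.5986
  (v9,v10,v11) [+--] → (-1.30306, 0.3666, -0.241353)–(-1.30306, 0.3666, 0.84)  len=1.0814
  (v9,v11,v3) [+--] → (-1.30306, 0.3666, 0.84)–(-0.3666, 0.3666, 1.38068)  len=1.0813

Chained into 1 loop(s):
  loop 1: 12 segments, perimeter = 9.1931
Total perimeter = 9.193

loops=1 perimeter=9.193


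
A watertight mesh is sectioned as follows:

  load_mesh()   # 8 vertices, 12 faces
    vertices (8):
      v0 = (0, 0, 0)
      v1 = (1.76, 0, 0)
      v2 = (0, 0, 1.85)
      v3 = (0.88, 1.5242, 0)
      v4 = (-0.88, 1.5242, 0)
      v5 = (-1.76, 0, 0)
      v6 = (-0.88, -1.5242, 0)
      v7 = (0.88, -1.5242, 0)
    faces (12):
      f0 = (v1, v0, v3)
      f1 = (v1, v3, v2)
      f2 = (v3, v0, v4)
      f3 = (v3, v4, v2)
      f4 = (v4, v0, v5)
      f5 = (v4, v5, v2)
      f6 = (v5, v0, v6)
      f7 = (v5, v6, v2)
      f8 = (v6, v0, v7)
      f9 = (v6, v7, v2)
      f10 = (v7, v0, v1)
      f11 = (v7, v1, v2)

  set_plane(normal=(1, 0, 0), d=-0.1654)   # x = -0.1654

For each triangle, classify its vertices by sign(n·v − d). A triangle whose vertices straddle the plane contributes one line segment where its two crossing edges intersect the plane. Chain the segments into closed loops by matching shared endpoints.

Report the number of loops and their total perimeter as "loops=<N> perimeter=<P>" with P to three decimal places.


loops=1 perimeter=7.612

Straddling triangles (8 of 12):
  (v3,v0,v4) [++-] → (-0.1654, 0.28648, 0)–(-0.1654, 1.5242, 0)  len=1.2377
  (v3,v4,v2) [+-+] → (-0.1654, 1.5242, 0)–(-0.1654, 0.28648, 1.50228)  len=1.9465
  (v4,v0,v5) [-+-] → (-0.1654, 0.28648, 0)–(-0.1654, 0, 0)  len=0.2865
  (v4,v5,v2) [--+] → (-0.1654, 0, 1.67614)–(-0.1654, 0.28648, 1.50228)  len=0.3351
  (v5,v0,v6) [-+-] → (-0.1654, 0, 0)–(-0.1654, -0.28648, 0)  len=0.2865
  (v5,v6,v2) [--+] → (-0.1654, -0.28648, 1.50228)–(-0.1654, 0, 1.67614)  len=0.3351
  (v6,v0,v7) [-++] → (-0.1654, -0.28648, 0)–(-0.1654, -1.5242, 0)  len=1.2377
  (v6,v7,v2) [-++] → (-0.1654, -1.5242, 0)–(-0.1654, -0.28648, 1.50228)  len=1.9465

Chained into 1 loop(s):
  loop 1: 8 segments, perimeter = 7.6116
Total perimeter = 7.612


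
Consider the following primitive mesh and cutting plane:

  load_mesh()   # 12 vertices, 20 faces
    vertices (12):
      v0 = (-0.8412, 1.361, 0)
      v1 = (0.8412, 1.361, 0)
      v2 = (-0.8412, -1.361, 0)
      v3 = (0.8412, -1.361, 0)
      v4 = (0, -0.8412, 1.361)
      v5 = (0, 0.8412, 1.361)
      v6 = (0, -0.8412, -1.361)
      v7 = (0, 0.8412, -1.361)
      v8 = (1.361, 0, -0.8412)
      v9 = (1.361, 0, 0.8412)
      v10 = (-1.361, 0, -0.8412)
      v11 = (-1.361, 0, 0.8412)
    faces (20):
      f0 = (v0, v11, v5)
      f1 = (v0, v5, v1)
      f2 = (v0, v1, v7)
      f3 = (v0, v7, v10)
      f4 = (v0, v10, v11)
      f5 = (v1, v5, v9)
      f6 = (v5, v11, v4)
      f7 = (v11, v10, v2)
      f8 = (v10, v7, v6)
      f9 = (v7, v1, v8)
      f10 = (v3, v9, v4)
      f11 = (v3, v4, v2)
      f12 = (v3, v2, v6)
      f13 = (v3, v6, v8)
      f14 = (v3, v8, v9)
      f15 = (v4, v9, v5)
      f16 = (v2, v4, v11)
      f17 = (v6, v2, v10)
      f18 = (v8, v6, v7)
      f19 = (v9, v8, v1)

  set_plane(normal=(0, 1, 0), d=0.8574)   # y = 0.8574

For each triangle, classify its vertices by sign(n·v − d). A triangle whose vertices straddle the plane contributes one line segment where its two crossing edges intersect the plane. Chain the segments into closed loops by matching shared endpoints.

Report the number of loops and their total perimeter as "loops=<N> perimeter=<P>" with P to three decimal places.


Straddling triangles (8 of 20):
  (v0,v11,v5) [+--] → (-1.03354, 0.8574, 0.311263)–(-0.0262167, 0.8574, 1.31858)  len=1.4246
  (v0,v5,v1) [+-+] → (-0.0262167, 0.8574, 1.31858)–(0.0262167, 0.8574, 1.31858)  len=0.0524
  (v0,v1,v7) [++-] → (0.0262167, 0.8574, -1.31858)–(-0.0262167, 0.8574, -1.31858)  len=0.0524
  (v0,v7,v10) [+--] → (-0.0262167, 0.8574, -1.31858)–(-1.03354, 0.8574, -0.311263)  len=1.4246
  (v0,v10,v11) [+--] → (-1.03354, 0.8574, -0.311263)–(-1.03354, 0.8574, 0.311263)  len=0.6225
  (v1,v5,v9) [+--] → (0.0262167, 0.8574, 1.31858)–(1.03354, 0.8574, 0.311263)  len=1.4246
  (v7,v1,v8) [-+-] → (0.0262167, 0.8574, -1.31858)–(1.03354, 0.8574, -0.311263)  len=1.4246
  (v9,v8,v1) [--+] → (1.03354, 0.8574, -0.311263)–(1.03354, 0.8574, 0.311263)  len=0.6225

Chained into 1 loop(s):
  loop 1: 8 segments, perimeter = 7.0482
Total perimeter = 7.048

loops=1 perimeter=7.048


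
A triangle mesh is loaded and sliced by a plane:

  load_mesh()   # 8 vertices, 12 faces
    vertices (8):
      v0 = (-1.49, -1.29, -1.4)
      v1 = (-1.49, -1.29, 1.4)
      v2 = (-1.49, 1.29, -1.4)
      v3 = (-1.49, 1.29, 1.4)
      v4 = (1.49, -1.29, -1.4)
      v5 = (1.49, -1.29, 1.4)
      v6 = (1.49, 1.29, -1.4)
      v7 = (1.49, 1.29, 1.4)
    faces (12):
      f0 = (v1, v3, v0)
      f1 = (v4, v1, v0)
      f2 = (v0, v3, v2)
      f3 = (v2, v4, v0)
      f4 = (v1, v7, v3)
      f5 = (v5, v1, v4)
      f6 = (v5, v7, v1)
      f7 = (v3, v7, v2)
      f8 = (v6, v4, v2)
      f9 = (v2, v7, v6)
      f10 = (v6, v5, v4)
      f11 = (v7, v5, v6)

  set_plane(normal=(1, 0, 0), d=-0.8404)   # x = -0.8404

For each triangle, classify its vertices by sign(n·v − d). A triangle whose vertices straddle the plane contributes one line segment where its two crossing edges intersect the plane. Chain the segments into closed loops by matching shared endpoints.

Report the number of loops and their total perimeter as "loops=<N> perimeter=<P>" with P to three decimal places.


loops=1 perimeter=10.760

Straddling triangles (8 of 12):
  (v4,v1,v0) [+--] → (-0.8404, -1.29, 0.789638)–(-0.8404, -1.29, -1.4)  len=2.1896
  (v2,v4,v0) [-+-] → (-0.8404, 0.727595, -1.4)–(-0.8404, -1.29, -1.4)  len=2.0176
  (v1,v7,v3) [-+-] → (-0.8404, -0.727595, 1.4)–(-0.8404, 1.29, 1.4)  len=2.0176
  (v5,v1,v4) [+-+] → (-0.8404, -1.29, 1.4)–(-0.8404, -1.29, 0.789638)  len=0.6104
  (v5,v7,v1) [++-] → (-0.8404, -0.727595, 1.4)–(-0.8404, -1.29, 1.4)  len=0.5624
  (v3,v7,v2) [-+-] → (-0.8404, 1.29, 1.4)–(-0.8404, 1.29, -0.789638)  len=2.1896
  (v6,v4,v2) [++-] → (-0.8404, 0.727595, -1.4)–(-0.8404, 1.29, -1.4)  len=0.5624
  (v2,v7,v6) [-++] → (-0.8404, 1.29, -0.789638)–(-0.8404, 1.29, -1.4)  len=0.6104

Chained into 1 loop(s):
  loop 1: 8 segments, perimeter = 10.7600
Total perimeter = 10.760
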